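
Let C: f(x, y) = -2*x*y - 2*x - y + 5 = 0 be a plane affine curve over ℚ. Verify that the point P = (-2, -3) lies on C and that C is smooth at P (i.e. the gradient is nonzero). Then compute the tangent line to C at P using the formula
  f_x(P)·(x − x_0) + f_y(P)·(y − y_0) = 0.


Tangent line at P: 4*x + 3*y + 17 = 0.

Step 1: f(-2, -3) = 0, so P lies on C.
Step 2: partial derivatives
  f_x(x, y) = -2*y - 2, f_y(x, y) = -2*x - 1.
  f_x(P) = 4, f_y(P) = 3 (gradient nonzero, so P is smooth).
Step 3: tangent line at P: 4·(x − -2) + 3·(y − -3) = 0.
Expanding: 4*x + 3*y + 17 = 0.


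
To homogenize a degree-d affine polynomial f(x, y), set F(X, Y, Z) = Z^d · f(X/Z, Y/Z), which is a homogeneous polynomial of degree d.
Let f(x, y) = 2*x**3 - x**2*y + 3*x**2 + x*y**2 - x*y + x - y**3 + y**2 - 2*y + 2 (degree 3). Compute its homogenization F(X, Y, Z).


F(X, Y, Z) = 2*X**3 - X**2*Y + 3*X**2*Z + X*Y**2 - X*Y*Z + X*Z**2 - Y**3 + Y**2*Z - 2*Y*Z**2 + 2*Z**3

deg(f) = 3.
Substitute x = X/Z, y = Y/Z into f, then multiply by Z^3.
  monomial 2·x^3·y^0 ↦ 2·X^3·Y^0·Z^0.
  monomial -1·x^2·y^1 ↦ -1·X^2·Y^1·Z^0.
  monomial 3·x^2·y^0 ↦ 3·X^2·Y^0·Z^1.
  monomial 1·x^1·y^2 ↦ 1·X^1·Y^2·Z^0.
  monomial -1·x^1·y^1 ↦ -1·X^1·Y^1·Z^1.
  monomial 1·x^1·y^0 ↦ 1·X^1·Y^0·Z^2.
  monomial -1·x^0·y^3 ↦ -1·X^0·Y^3·Z^0.
  monomial 1·x^0·y^2 ↦ 1·X^0·Y^2·Z^1.
  monomial -2·x^0·y^1 ↦ -2·X^0·Y^1·Z^2.
  monomial 2·x^0·y^0 ↦ 2·X^0·Y^0·Z^3.
Collecting: F(X, Y, Z) = 2*X**3 - X**2*Y + 3*X**2*Z + X*Y**2 - X*Y*Z + X*Z**2 - Y**3 + Y**2*Z - 2*Y*Z**2 + 2*Z**3.


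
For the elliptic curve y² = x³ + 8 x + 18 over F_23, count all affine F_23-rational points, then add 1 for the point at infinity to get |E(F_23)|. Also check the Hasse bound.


Affine points = {(0, 8), (0, 15), (1, 2), (1, 21), (3, 0), (6, 11), (6, 12), (7, 7), (7, 16), (12, 5), (12, 18), (20, 6), (20, 17), (22, 3), (22, 20)}; affine count = 15; |E(F_23)| = 16.

Discriminant check: Δ ∝ 4a³ + 27b² = 4·8³ + 27·18² = 4·512 + 27·324 ≡ 9 (mod 23). Nonzero ⇒ E is nonsingular.
For each x ∈ F_23, compute rhs = x³ + 8·x + 18 mod 23, then count y ∈ F_23 with y² ≡ rhs.
  x = 0: rhs = 18, matching y values: 8, 15 (2 points).
  x = 1: rhs = 4, matching y values: 2, 21 (2 points).
  x = 2: rhs = 19, matching y values: none (0 points).
  x = 3: rhs = 0, matching y values: 0 (1 points).
  x = 4: rhs = 22, matching y values: none (0 points).
  x = 5: rhs = 22, matching y values: none (0 points).
  x = 6: rhs = 6, matching y values: 11, 12 (2 points).
  x = 7: rhs = 3, matching y values: 7, 16 (2 points).
  x = 8: rhs = 19, matching y values: none (0 points).
  x = 9: rhs = 14, matching y values: none (0 points).
  x = 10: rhs = 17, matching y values: none (0 points).
  x = 11: rhs = 11, matching y values: none (0 points).
  x = 12: rhs = 2, matching y values: 5, 18 (2 points).
  x = 13: rhs = 19, matching y values: none (0 points).
  x = 14: rhs = 22, matching y values: none (0 points).
  x = 15: rhs = 17, matching y values: none (0 points).
  x = 16: rhs = 10, matching y values: none (0 points).
  x = 17: rhs = 7, matching y values: none (0 points).
  x = 18: rhs = 14, matching y values: none (0 points).
  x = 19: rhs = 14, matching y values: none (0 points).
  x = 20: rhs = 13, matching y values: 6, 17 (2 points).
  x = 21: rhs = 17, matching y values: none (0 points).
  x = 22: rhs = 9, matching y values: 3, 20 (2 points).
Total affine count: 15.
Full point count |E(F_23)| = 15 + 1 = 16.
Hasse bound: |16 − (23+1)| = |-8| = 8 ≤ 2√23 ≈ 9.5917 ✓.


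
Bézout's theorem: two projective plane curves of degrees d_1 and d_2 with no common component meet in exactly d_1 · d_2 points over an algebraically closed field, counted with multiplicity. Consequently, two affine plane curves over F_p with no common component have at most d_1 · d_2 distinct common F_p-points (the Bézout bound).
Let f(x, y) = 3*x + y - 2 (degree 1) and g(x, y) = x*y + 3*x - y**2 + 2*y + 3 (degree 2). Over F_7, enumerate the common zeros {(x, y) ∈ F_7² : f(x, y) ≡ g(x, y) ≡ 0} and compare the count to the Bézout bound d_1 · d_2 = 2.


Common zeros: ∅; count = 0; Bézout bound = 2.

deg(f) = 1, deg(g) = 2, so Bézout bound = 2.
Scan x ∈ F_7. For each x, list the y ∈ F_7 with f(x, y) ≡ 0 and those with g(x, y) ≡ 0 (mod 7); the common zeros in that column are the intersection.
  x = 0: f ≡ 0 at y ∈ {2}; g ≡ 0 at y ∈ {3, 6}; common: ∅.
  x = 1: f ≡ 0 at y ∈ {6}; g ≡ 0 at y ∈ ∅; common: ∅.
  x = 2: f ≡ 0 at y ∈ {3}; g ≡ 0 at y ∈ ∅; common: ∅.
  x = 3: f ≡ 0 at y ∈ {0}; g ≡ 0 at y ∈ ∅; common: ∅.
  x = 4: f ≡ 0 at y ∈ {4}; g ≡ 0 at y ∈ ∅; common: ∅.
  x = 5: f ≡ 0 at y ∈ {1}; g ≡ 0 at y ∈ {2, 5}; common: ∅.
  x = 6: f ≡ 0 at y ∈ {5}; g ≡ 0 at y ∈ {0, 1}; common: ∅.
Collecting: common zeros = ∅, so the count is 0.
Comparison with the Bézout bound: 0 ≤ 2 = deg(f)·deg(g), as expected for curves with no common component (the affine F_7-count falls short of the bound because intersections may lie at infinity, over extension fields, or carry multiplicity).


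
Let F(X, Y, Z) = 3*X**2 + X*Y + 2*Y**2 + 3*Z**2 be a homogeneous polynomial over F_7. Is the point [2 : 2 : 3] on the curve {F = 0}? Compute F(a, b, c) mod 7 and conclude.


F(2,2,3) ≡ 2 (mod 7); P is NOT on the curve.

Evaluate F(2, 2, 3) term-by-term (mod 7).
  3*X**2 ↦ 3·4·1·1 = 12
  X*Y ↦ 1·2·2·1 = 4
  2*Y**2 ↦ 2·1·4·1 = 8
  3*Z**2 ↦ 3·1·1·9 = 27
Sum: F(2, 2, 3) = (12) + (4) + (8) + (27) = 51.
Reducing mod 7: 51 ≡ 2 (mod 7).
Since F(a, b, c) ≡ 2 ≠ 0 (mod 7), P does NOT lie on the curve.


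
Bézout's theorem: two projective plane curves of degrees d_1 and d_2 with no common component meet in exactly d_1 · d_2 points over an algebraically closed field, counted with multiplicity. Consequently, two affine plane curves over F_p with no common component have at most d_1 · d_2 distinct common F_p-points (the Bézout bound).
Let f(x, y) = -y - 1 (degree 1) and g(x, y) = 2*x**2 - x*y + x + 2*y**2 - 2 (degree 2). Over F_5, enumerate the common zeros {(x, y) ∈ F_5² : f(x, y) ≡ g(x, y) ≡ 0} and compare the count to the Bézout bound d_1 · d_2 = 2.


Common zeros: {(0, 4), (4, 4)}; count = 2; Bézout bound = 2.

deg(f) = 1, deg(g) = 2, so Bézout bound = 2.
Scan x ∈ F_5. For each x, list the y ∈ F_5 with f(x, y) ≡ 0 and those with g(x, y) ≡ 0 (mod 5); the common zeros in that column are the intersection.
  x = 0: f ≡ 0 at y ∈ {4}; g ≡ 0 at y ∈ {1, 4}; common: {4}.
  x = 1: f ≡ 0 at y ∈ {4}; g ≡ 0 at y ∈ ∅; common: ∅.
  x = 2: f ≡ 0 at y ∈ {4}; g ≡ 0 at y ∈ {3}; common: ∅.
  x = 3: f ≡ 0 at y ∈ {4}; g ≡ 0 at y ∈ ∅; common: ∅.
  x = 4: f ≡ 0 at y ∈ {4}; g ≡ 0 at y ∈ {3, 4}; common: {4}.
Collecting: common zeros = {(0, 4), (4, 4)}, so the count is 2.
Comparison with the Bézout bound: 2 ≤ 2 = deg(f)·deg(g), as expected for curves with no common component (the bound is attained).


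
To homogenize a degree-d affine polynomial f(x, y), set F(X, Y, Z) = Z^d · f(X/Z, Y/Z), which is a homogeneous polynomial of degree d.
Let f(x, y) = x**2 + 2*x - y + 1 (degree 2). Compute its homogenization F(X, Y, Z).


F(X, Y, Z) = X**2 + 2*X*Z - Y*Z + Z**2

deg(f) = 2.
Substitute x = X/Z, y = Y/Z into f, then multiply by Z^2.
  monomial 1·x^2·y^0 ↦ 1·X^2·Y^0·Z^0.
  monomial 2·x^1·y^0 ↦ 2·X^1·Y^0·Z^1.
  monomial -1·x^0·y^1 ↦ -1·X^0·Y^1·Z^1.
  monomial 1·x^0·y^0 ↦ 1·X^0·Y^0·Z^2.
Collecting: F(X, Y, Z) = X**2 + 2*X*Z - Y*Z + Z**2.


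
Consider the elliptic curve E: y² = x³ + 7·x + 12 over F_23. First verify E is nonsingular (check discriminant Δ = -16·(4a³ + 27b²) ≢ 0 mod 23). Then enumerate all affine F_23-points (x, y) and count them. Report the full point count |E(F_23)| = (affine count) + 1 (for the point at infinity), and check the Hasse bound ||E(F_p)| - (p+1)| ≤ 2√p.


Affine points = {(0, 9), (0, 14), (4, 9), (4, 14), (7, 6), (7, 17), (10, 1), (10, 22), (13, 0), (14, 5), (14, 18), (18, 6), (18, 17), (19, 9), (19, 14), (21, 6), (21, 17), (22, 2), (22, 21)}; affine count = 19; |E(F_23)| = 20.

Discriminant check: Δ ∝ 4a³ + 27b² = 4·7³ + 27·12² = 4·343 + 27·144 ≡ 16 (mod 23). Nonzero ⇒ E is nonsingular.
For each x ∈ F_23, compute rhs = x³ + 7·x + 12 mod 23, then count y ∈ F_23 with y² ≡ rhs.
  x = 0: rhs = 12, matching y values: 9, 14 (2 points).
  x = 1: rhs = 20, matching y values: none (0 points).
  x = 2: rhs = 11, matching y values: none (0 points).
  x = 3: rhs = 14, matching y values: none (0 points).
  x = 4: rhs = 12, matching y values: 9, 14 (2 points).
  x = 5: rhs = 11, matching y values: none (0 points).
  x = 6: rhs = 17, matching y values: none (0 points).
  x = 7: rhs = 13, matching y values: 6, 17 (2 points).
  x = 8: rhs = 5, matching y values: none (0 points).
  x = 9: rhs = 22, matching y values: none (0 points).
  x = 10: rhs = 1, matching y values: 1, 22 (2 points).
  x = 11: rhs = 17, matching y values: none (0 points).
  x = 12: rhs = 7, matching y values: none (0 points).
  x = 13: rhs = 0, matching y values: 0 (1 points).
  x = 14: rhs = 2, matching y values: 5, 18 (2 points).
  x = 15: rhs = 19, matching y values: none (0 points).
  x = 16: rhs = 11, matching y values: none (0 points).
  x = 17: rhs = 7, matching y values: none (0 points).
  x = 18: rhs = 13, matching y values: 6, 17 (2 points).
  x = 19: rhs = 12, matching y values: 9, 14 (2 points).
  x = 20: rhs = 10, matching y values: none (0 points).
  x = 21: rhs = 13, matching y values: 6, 17 (2 points).
  x = 22: rhs = 4, matching y values: 2, 21 (2 points).
Total affine count: 19.
Full point count |E(F_23)| = 19 + 1 = 20.
Hasse bound: |20 − (23+1)| = |-4| = 4 ≤ 2√23 ≈ 9.5917 ✓.


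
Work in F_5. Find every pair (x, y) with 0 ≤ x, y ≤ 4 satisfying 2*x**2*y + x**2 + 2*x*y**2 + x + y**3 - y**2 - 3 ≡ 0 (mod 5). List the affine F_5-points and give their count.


Affine F_5-points: {(0, 3), (0, 4), (1, 2), (2, 1), (3, 3), (3, 4)}; count = 6.

For each of the 25 pairs (x, y) ∈ F_5², evaluate f(x, y) mod 5. Record the zeros.
  x = 0: [0↦2, 1↦2, 2↦1, 3↦0, 4↦0]  zeros at y ∈ {3, 4}
  x = 1: [0↦4, 1↦3, 2↦0, 3↦1, 4↦2]  zeros at y ∈ {2}
  x = 2: [0↦3, 1↦0, 2↦4, 3↦1, 4↦2]  zeros at y ∈ {1}
  x = 3: [0↦4, 1↦3, 2↦3, 3↦0, 4↦0]  zeros at y ∈ {3, 4}
  x = 4: [0↦2, 1↦2, 2↦2, 3↦3, 4↦1]  zeros at y ∈ ∅
Collecting zeros: affine points = {(0, 3), (0, 4), (1, 2), (2, 1), (3, 3), (3, 4)}.
Total count |C(F_5)_aff| = 6.


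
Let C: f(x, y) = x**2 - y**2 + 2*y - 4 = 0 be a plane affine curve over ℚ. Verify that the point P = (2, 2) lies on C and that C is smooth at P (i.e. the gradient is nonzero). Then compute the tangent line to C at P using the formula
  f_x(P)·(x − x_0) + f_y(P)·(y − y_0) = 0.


Tangent line at P: 4*x - 2*y - 4 = 0.

Step 1: f(2, 2) = 0, so P lies on C.
Step 2: partial derivatives
  f_x(x, y) = 2*x, f_y(x, y) = 2 - 2*y.
  f_x(P) = 4, f_y(P) = -2 (gradient nonzero, so P is smooth).
Step 3: tangent line at P: 4·(x − 2) + -2·(y − 2) = 0.
Expanding: 4*x - 2*y - 4 = 0.


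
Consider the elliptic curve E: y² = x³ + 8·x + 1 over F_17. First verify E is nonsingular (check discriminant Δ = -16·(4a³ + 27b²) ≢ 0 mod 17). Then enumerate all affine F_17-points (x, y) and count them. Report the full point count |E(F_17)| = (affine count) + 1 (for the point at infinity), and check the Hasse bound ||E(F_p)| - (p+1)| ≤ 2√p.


Affine points = {(0, 1), (0, 16), (2, 5), (2, 12), (3, 1), (3, 16), (5, 8), (5, 9), (7, 3), (7, 14), (8, 4), (8, 13), (11, 3), (11, 14), (14, 1), (14, 16), (16, 3), (16, 14)}; affine count = 18; |E(F_17)| = 19.

Discriminant check: Δ ∝ 4a³ + 27b² = 4·8³ + 27·1² = 4·512 + 27·1 ≡ 1 (mod 17). Nonzero ⇒ E is nonsingular.
For each x ∈ F_17, compute rhs = x³ + 8·x + 1 mod 17, then count y ∈ F_17 with y² ≡ rhs.
  x = 0: rhs = 1, matching y values: 1, 16 (2 points).
  x = 1: rhs = 10, matching y values: none (0 points).
  x = 2: rhs = 8, matching y values: 5, 12 (2 points).
  x = 3: rhs = 1, matching y values: 1, 16 (2 points).
  x = 4: rhs = 12, matching y values: none (0 points).
  x = 5: rhs = 13, matching y values: 8, 9 (2 points).
  x = 6: rhs = 10, matching y values: none (0 points).
  x = 7: rhs = 9, matching y values: 3, 14 (2 points).
  x = 8: rhs = 16, matching y values: 4, 13 (2 points).
  x = 9: rhs = 3, matching y values: none (0 points).
  x = 10: rhs = 10, matching y values: none (0 points).
  x = 11: rhs = 9, matching y values: 3, 14 (2 points).
  x = 12: rhs = 6, matching y values: none (0 points).
  x = 13: rhs = 7, matching y values: none (0 points).
  x = 14: rhs = 1, matching y values: 1, 16 (2 points).
  x = 15: rhs = 11, matching y values: none (0 points).
  x = 16: rhs = 9, matching y values: 3, 14 (2 points).
Total affine count: 18.
Full point count |E(F_17)| = 18 + 1 = 19.
Hasse bound: |19 − (17+1)| = |1| = 1 ≤ 2√17 ≈ 8.2462 ✓.


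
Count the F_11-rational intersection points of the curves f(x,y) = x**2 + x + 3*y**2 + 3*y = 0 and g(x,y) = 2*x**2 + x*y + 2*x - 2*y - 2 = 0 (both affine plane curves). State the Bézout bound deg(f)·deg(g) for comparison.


Common zeros: {(0, 10)}; count = 1; Bézout bound = 4.

deg(f) = 2, deg(g) = 2, so Bézout bound = 4.
Scan x ∈ F_11. For each x, list the y ∈ F_11 with f(x, y) ≡ 0 and those with g(x, y) ≡ 0 (mod 11); the common zeros in that column are the intersection.
  x = 0: f ≡ 0 at y ∈ {0, 10}; g ≡ 0 at y ∈ {10}; common: {10}.
  x = 1: f ≡ 0 at y ∈ ∅; g ≡ 0 at y ∈ {2}; common: ∅.
  x = 2: f ≡ 0 at y ∈ {4, 6}; g ≡ 0 at y ∈ ∅; common: ∅.
  x = 3: f ≡ 0 at y ∈ ∅; g ≡ 0 at y ∈ {0}; common: ∅.
  x = 4: f ≡ 0 at y ∈ {5}; g ≡ 0 at y ∈ {3}; common: ∅.
  x = 5: f ≡ 0 at y ∈ {3, 7}; g ≡ 0 at y ∈ {10}; common: ∅.
  x = 6: f ≡ 0 at y ∈ {5}; g ≡ 0 at y ∈ {7}; common: ∅.
  x = 7: f ≡ 0 at y ∈ ∅; g ≡ 0 at y ∈ {0}; common: ∅.
  x = 8: f ≡ 0 at y ∈ {4, 6}; g ≡ 0 at y ∈ {2}; common: ∅.
  x = 9: f ≡ 0 at y ∈ ∅; g ≡ 0 at y ∈ {6}; common: ∅.
  x = 10: f ≡ 0 at y ∈ {0, 10}; g ≡ 0 at y ∈ {3}; common: ∅.
Collecting: common zeros = {(0, 10)}, so the count is 1.
Comparison with the Bézout bound: 1 ≤ 4 = deg(f)·deg(g), as expected for curves with no common component (the affine F_11-count falls short of the bound because intersections may lie at infinity, over extension fields, or carry multiplicity).


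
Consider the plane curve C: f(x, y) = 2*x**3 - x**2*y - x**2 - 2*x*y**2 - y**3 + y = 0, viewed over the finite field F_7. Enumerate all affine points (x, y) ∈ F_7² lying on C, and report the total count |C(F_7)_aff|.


Affine F_7-points: {(0, 0), (0, 1), (0, 6), (1, 6), (3, 4), (4, 0), (4, 2), (4, 4), (6, 4), (6, 6)}; count = 10.

For each of the 49 pairs (x, y) ∈ F_7², evaluate f(x, y) mod 7. Record the zeros.
  x = 0: [0↦0, 1↦0, 2↦1, 3↦4, 4↦3, 5↦6, 6↦0]  zeros at y ∈ {0, 1, 6}
  x = 1: [0↦1, 1↦5, 2↦6, 3↦5, 4↦3, 5↦1, 6↦0]  zeros at y ∈ {6}
  x = 2: [0↦5, 1↦4, 2↦3, 3↦3, 4↦5, 5↦3, 6↦5]  zeros at y ∈ ∅
  x = 3: [0↦3, 1↦2, 2↦4, 3↦3, 4↦0, 5↦3, 6↦6]  zeros at y ∈ {4}
  x = 4: [0↦0, 1↦4, 2↦0, 3↦3, 4↦0, 5↦6, 6↦1]  zeros at y ∈ {0, 2, 4}
  x = 5: [0↦1, 1↦1, 2↦3, 3↦1, 4↦3, 5↦3, 6↦2]  zeros at y ∈ ∅
  x = 6: [0↦4, 1↦5, 2↦4, 3↦2, 4↦0, 5↦6, 6↦0]  zeros at y ∈ {4, 6}
Collecting zeros: affine points = {(0, 0), (0, 1), (0, 6), (1, 6), (3, 4), (4, 0), (4, 2), (4, 4), (6, 4), (6, 6)}.
Total count |C(F_7)_aff| = 10.


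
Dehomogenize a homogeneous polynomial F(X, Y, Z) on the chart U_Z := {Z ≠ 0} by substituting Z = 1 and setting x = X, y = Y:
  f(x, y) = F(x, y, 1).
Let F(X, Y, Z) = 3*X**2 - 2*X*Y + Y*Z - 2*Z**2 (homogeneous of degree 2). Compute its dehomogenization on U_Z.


f(x, y) = 3*x**2 - 2*x*y + y - 2

On U_Z we set Z = 1. Each monomial c·X^i·Y^j·Z^k in F becomes c·x^i·y^j·1^k = c·x^i·y^j.
Substituting Z = 1: F(X, Y, 1) = 3*x**2 - 2*x*y + y - 2.
Note: deg(f) ≤ deg(F) = 2; strict inequality happens when F is divisible by Z (lost terms).


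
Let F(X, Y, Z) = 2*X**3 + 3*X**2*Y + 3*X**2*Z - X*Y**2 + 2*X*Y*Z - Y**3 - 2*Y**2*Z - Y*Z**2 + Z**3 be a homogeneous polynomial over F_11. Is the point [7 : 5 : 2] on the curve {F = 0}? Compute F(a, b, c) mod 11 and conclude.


F(7,5,2) ≡ 2 (mod 11); P is NOT on the curve.

Evaluate F(7, 5, 2) term-by-term (mod 11).
  2*X**3 ↦ 2·343·1·1 = 686
  3*X**2*Y ↦ 3·49·5·1 = 735
  3*X**2*Z ↦ 3·49·1·2 = 294
  -X*Y**2 ↦ -1·7·25·1 = -175
  2*X*Y*Z ↦ 2·7·5·2 = 140
  -Y**3 ↦ -1·1·125·1 = -125
  -2*Y**2*Z ↦ -2·1·25·2 = -100
  -Y*Z**2 ↦ -1·1·5·4 = -20
  Z**3 ↦ 1·1·1·8 = 8
Sum: F(7, 5, 2) = (686) + (735) + (294) + (-175) + (140) + (-125) + (-100) + (-20) + (8) = 1443.
Reducing mod 11: 1443 ≡ 2 (mod 11).
Since F(a, b, c) ≡ 2 ≠ 0 (mod 11), P does NOT lie on the curve.


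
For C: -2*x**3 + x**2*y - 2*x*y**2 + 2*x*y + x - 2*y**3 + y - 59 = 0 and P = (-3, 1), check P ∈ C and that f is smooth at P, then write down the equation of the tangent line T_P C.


Tangent line at P: -59*x + 10*y - 187 = 0.

Step 1: f(-3, 1) = 0, so P lies on C.
Step 2: partial derivatives
  f_x(x, y) = -6*x**2 + 2*x*y - 2*y**2 + 2*y + 1, f_y(x, y) = x**2 - 4*x*y + 2*x - 6*y**2 + 1.
  f_x(P) = -59, f_y(P) = 10 (gradient nonzero, so P is smooth).
Step 3: tangent line at P: -59·(x − -3) + 10·(y − 1) = 0.
Expanding: -59*x + 10*y - 187 = 0.


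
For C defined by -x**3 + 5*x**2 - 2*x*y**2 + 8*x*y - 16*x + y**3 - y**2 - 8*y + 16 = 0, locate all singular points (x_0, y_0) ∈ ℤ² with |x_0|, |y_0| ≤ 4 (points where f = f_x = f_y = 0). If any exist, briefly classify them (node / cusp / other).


Singular points: {(2, 2)}; classification: node.

Compute partial derivatives:
  f_x = -3*x**2 + 10*x - 2*y**2 + 8*y - 16.
  f_y = -4*x*y + 8*x + 3*y**2 - 2*y - 8.
Scan x_0 ∈ {−4, ..., 4}. For each x_0, f_y(x_0, y) is a polynomial in y; find its integer roots y ∈ {−4, ..., 4}, then test f_x and f at those candidates.
  x = -4: f_y(-4, y) = 3*y**2 + 14*y - 40; vanishes at y ∈ {2}. (-4, 2): f_x = -96 ≠ 0.
  x = -3: f_y(-3, y) = 3*y**2 + 10*y - 32; vanishes at y ∈ {2}. (-3, 2): f_x = -65 ≠ 0.
  x = -2: f_y(-2, y) = 3*y**2 + 6*y - 24; vanishes at y ∈ {-4, 2}. (-2, -4): f_x = -112 ≠ 0; (-2, 2): f_x = -40 ≠ 0.
  x = -1: f_y(-1, y) = 3*y**2 + 2*y - 16; vanishes at y ∈ {2}. (-1, 2): f_x = -21 ≠ 0.
  x = 0: f_y(0, y) = 3*y**2 - 2*y - 8; vanishes at y ∈ {2}. (0, 2): f_x = -8 ≠ 0.
  x = 1: f_y(1, y) = 3*y**2 - 6*y; vanishes at y ∈ {0, 2}. (1, 0): f_x = -9 ≠ 0; (1, 2): f_x = -1 ≠ 0.
  x = 2: f_y(2, y) = 3*y**2 - 10*y + 8; vanishes at y ∈ {2}. (2, 2): f_x = 0, f = 0 — SINGULAR.
  x = 3: f_y(3, y) = 3*y**2 - 14*y + 16; vanishes at y ∈ {2}. (3, 2): f_x = -5 ≠ 0.
  x = 4: f_y(4, y) = 3*y**2 - 18*y + 24; vanishes at y ∈ {2, 4}. (4, 2): f_x = -16 ≠ 0; (4, 4): f_x = -24 ≠ 0.
Only singular point on the grid: (2, 2).
Classify: substitute x = 2 + u, y = 2 + v and expand: f = -u**3 - u**2 - 2*u*v**2 + v**3 + v**2.
No constant or linear terms (consistent with a singular point). Quadratic part: -u**2 + v**2. Cubic part: -u**3 - 2*u*v**2 + v**3.
The quadratic part v**2 - u**2 = (v − u)(v + u) splits into two distinct linear factors, so there are two distinct tangent lines y − 2 = ±(x − 2) — this is a node (ordinary double point).
Classification: node.


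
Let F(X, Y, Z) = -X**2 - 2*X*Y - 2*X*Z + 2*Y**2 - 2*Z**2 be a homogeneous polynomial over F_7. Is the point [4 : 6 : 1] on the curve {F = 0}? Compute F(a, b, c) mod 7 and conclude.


F(4,6,1) ≡ 5 (mod 7); P is NOT on the curve.

Evaluate F(4, 6, 1) term-by-term (mod 7).
  -X**2 ↦ -1·16·1·1 = -16
  -2*X*Y ↦ -2·4·6·1 = -48
  -2*X*Z ↦ -2·4·1·1 = -8
  2*Y**2 ↦ 2·1·36·1 = 72
  -2*Z**2 ↦ -2·1·1·1 = -2
Sum: F(4, 6, 1) = (-16) + (-48) + (-8) + (72) + (-2) = -2.
Reducing mod 7: -2 ≡ 5 (mod 7).
Since F(a, b, c) ≡ 5 ≠ 0 (mod 7), P does NOT lie on the curve.


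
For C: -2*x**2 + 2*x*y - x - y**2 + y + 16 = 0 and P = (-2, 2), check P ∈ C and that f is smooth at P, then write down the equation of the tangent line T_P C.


Tangent line at P: 11*x - 7*y + 36 = 0.

Step 1: f(-2, 2) = 0, so P lies on C.
Step 2: partial derivatives
  f_x(x, y) = -4*x + 2*y - 1, f_y(x, y) = 2*x - 2*y + 1.
  f_x(P) = 11, f_y(P) = -7 (gradient nonzero, so P is smooth).
Step 3: tangent line at P: 11·(x − -2) + -7·(y − 2) = 0.
Expanding: 11*x - 7*y + 36 = 0.


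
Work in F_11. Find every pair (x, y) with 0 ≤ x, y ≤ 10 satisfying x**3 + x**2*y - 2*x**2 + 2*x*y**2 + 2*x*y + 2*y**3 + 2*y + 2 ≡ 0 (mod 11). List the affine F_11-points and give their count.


Affine F_11-points: {(0, 2), (1, 3), (2, 6), (3, 0), (5, 0), (6, 5), (7, 6), (9, 6), (9, 8), (9, 10), (10, 1), (10, 4), (10, 7)}; count = 13.

For each of the 121 pairs (x, y) ∈ F_11², evaluate f(x, y) mod 11. Record the zeros.
  x = 0: [0↦2, 1↦6, 2↦0, 3↦7, 4↦6, 5↦9, 6↦6, 7↦9, 8↦8, 9↦4, 10↦9]  zeros at y ∈ {2}
  x = 1: [0↦1, 1↦10, 2↦2, 3↦0, 4↦5, 5↦7, 6↦7, 7↦6, 8↦5, 9↦5, 10↦7]  zeros at y ∈ {3}
  x = 2: [0↦2, 1↦7, 2↦10, 3↦1, 4↦3, 5↦6, 6↦0, 7↦8, 8↦9, 9↦4, 10↦5]  zeros at y ∈ {6}
  x = 3: [0↦0, 1↦3, 2↦8, 3↦5, 4↦6, 5↦1, 6↦2, 7↦10, 8↦4, 9↦7, 10↦9]  zeros at y ∈ {0}
  x = 4: [0↦1, 1↦4, 2↦2, 3↦7, 4↦9, 5↦9, 6↦8, 7↦7, 8↦7, 9↦9, 10↦3]  zeros at y ∈ ∅
  x = 5: [0↦0, 1↦5, 2↦9, 3↦2, 4↦7, 5↦3, 6↦2, 7↦5, 8↦2, 9↦5, 10↦4]  zeros at y ∈ {0}
  x = 6: [0↦3, 1↦1, 2↦2, 3↦7, 4↦6, 5↦0, 6↦1, 7↦10, 8↦6, 9↦1, 10↦7]  zeros at y ∈ {5}
  x = 7: [0↦5, 1↦9, 2↦9, 3↦6, 4↦1, 5↦6, 6↦0, 7↦6, 8↦3, 9↦3, 10↦7]  zeros at y ∈ {6}
  x = 8: [0↦1, 1↦2, 2↦3, 3↦5, 4↦9, 5↦5, 6↦5, 7↦10, 8↦10, 9↦6, 10↦10]  zeros at y ∈ ∅
  x = 9: [0↦8, 1↦8, 2↦1, 3↦10, 4↦3, 5↦3, 6↦0, 7↦6, 8↦0, 9↦5, 10↦0]  zeros at y ∈ {6, 8, 10}
  x = 10: [0↦10, 1↦0, 2↦9, 3↦5, 4↦0, 5↦6, 6↦2, 7↦0, 8↦1, 9↦6, 10↦5]  zeros at y ∈ {1, 4, 7}
Collecting zeros: affine points = {(0, 2), (1, 3), (2, 6), (3, 0), (5, 0), (6, 5), (7, 6), (9, 6), (9, 8), (9, 10), (10, 1), (10, 4), (10, 7)}.
Total count |C(F_11)_aff| = 13.


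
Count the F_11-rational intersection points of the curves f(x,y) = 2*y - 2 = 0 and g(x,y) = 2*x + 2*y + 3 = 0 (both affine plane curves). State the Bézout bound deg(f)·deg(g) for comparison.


Common zeros: {(3, 1)}; count = 1; Bézout bound = 1.

deg(f) = 1, deg(g) = 1, so Bézout bound = 1.
Scan x ∈ F_11. For each x, list the y ∈ F_11 with f(x, y) ≡ 0 and those with g(x, y) ≡ 0 (mod 11); the common zeros in that column are the intersection.
  x = 0: f ≡ 0 at y ∈ {1}; g ≡ 0 at y ∈ {4}; common: ∅.
  x = 1: f ≡ 0 at y ∈ {1}; g ≡ 0 at y ∈ {3}; common: ∅.
  x = 2: f ≡ 0 at y ∈ {1}; g ≡ 0 at y ∈ {2}; common: ∅.
  x = 3: f ≡ 0 at y ∈ {1}; g ≡ 0 at y ∈ {1}; common: {1}.
  x = 4: f ≡ 0 at y ∈ {1}; g ≡ 0 at y ∈ {0}; common: ∅.
  x = 5: f ≡ 0 at y ∈ {1}; g ≡ 0 at y ∈ {10}; common: ∅.
  x = 6: f ≡ 0 at y ∈ {1}; g ≡ 0 at y ∈ {9}; common: ∅.
  x = 7: f ≡ 0 at y ∈ {1}; g ≡ 0 at y ∈ {8}; common: ∅.
  x = 8: f ≡ 0 at y ∈ {1}; g ≡ 0 at y ∈ {7}; common: ∅.
  x = 9: f ≡ 0 at y ∈ {1}; g ≡ 0 at y ∈ {6}; common: ∅.
  x = 10: f ≡ 0 at y ∈ {1}; g ≡ 0 at y ∈ {5}; common: ∅.
Collecting: common zeros = {(3, 1)}, so the count is 1.
Comparison with the Bézout bound: 1 ≤ 1 = deg(f)·deg(g), as expected for curves with no common component (the bound is attained).


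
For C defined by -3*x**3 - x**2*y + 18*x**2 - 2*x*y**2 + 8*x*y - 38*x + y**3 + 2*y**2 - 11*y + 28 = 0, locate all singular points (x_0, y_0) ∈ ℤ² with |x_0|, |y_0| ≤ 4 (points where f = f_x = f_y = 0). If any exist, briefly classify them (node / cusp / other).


Singular points: {(2, 1)}; classification: node.

Compute partial derivatives:
  f_x = -9*x**2 - 2*x*y + 36*x - 2*y**2 + 8*y - 38.
  f_y = -x**2 - 4*x*y + 8*x + 3*y**2 + 4*y - 11.
Scan x_0 ∈ {−4, ..., 4}. For each x_0, f_y(x_0, y) is a polynomial in y; find its integer roots y ∈ {−4, ..., 4}, then test f_x and f at those candidates.
  x = -4: f_y(-4, y) = 3*y**2 + 20*y - 59; no integer root y with |y| ≤ 4.
  x = -3: f_y(-3, y) = 3*y**2 + 16*y - 44; vanishes at y ∈ {2}. (-3, 2): f_x = -207 ≠ 0.
  x = -2: f_y(-2, y) = 3*y**2 + 12*y - 31; no integer root y with |y| ≤ 4.
  x = -1: f_y(-1, y) = 3*y**2 + 8*y - 20; no integer root y with |y| ≤ 4.
  x = 0: f_y(0, y) = 3*y**2 + 4*y - 11; no integer root y with |y| ≤ 4.
  x = 1: f_y(1, y) = 3*y**2 - 4; no integer root y with |y| ≤ 4.
  x = 2: f_y(2, y) = 3*y**2 - 4*y + 1; vanishes at y ∈ {1}. (2, 1): f_x = 0, f = 0 — SINGULAR.
  x = 3: f_y(3, y) = 3*y**2 - 8*y + 4; vanishes at y ∈ {2}. (3, 2): f_x = -15 ≠ 0.
  x = 4: f_y(4, y) = 3*y**2 - 12*y + 5; no integer root y with |y| ≤ 4.
Only singular point on the grid: (2, 1).
Classify: substitute x = 2 + u, y = 1 + v and expand: f = -3*u**3 - u**2*v - u**2 - 2*u*v**2 + v**3 + v**2.
No constant or linear terms (consistent with a singular point). Quadratic part: -u**2 + v**2. Cubic part: -3*u**3 - u**2*v - 2*u*v**2 + v**3.
The quadratic part v**2 - u**2 = (v − u)(v + u) splits into two distinct linear factors, so there are two distinct tangent lines y − 1 = ±(x − 2) — this is a node (ordinary double point).
Classification: node.


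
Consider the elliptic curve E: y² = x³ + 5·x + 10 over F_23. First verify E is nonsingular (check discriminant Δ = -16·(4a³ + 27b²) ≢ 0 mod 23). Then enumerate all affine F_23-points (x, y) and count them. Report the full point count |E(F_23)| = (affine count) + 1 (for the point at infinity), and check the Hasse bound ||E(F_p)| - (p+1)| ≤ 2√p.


Affine points = {(1, 4), (1, 19), (3, 11), (3, 12), (4, 5), (4, 18), (6, 7), (6, 16), (9, 5), (9, 18), (10, 5), (10, 18), (11, 4), (11, 19), (12, 2), (12, 21), (13, 8), (13, 15), (14, 8), (14, 15), (16, 0), (19, 8), (19, 15), (22, 2), (22, 21)}; affine count = 25; |E(F_23)| = 26.

Discriminant check: Δ ∝ 4a³ + 27b² = 4·5³ + 27·10² = 4·125 + 27·100 ≡ 3 (mod 23). Nonzero ⇒ E is nonsingular.
For each x ∈ F_23, compute rhs = x³ + 5·x + 10 mod 23, then count y ∈ F_23 with y² ≡ rhs.
  x = 0: rhs = 10, matching y values: none (0 points).
  x = 1: rhs = 16, matching y values: 4, 19 (2 points).
  x = 2: rhs = 5, matching y values: none (0 points).
  x = 3: rhs = 6, matching y values: 11, 12 (2 points).
  x = 4: rhs = 2, matching y values: 5, 18 (2 points).
  x = 5: rhs = 22, matching y values: none (0 points).
  x = 6: rhs = 3, matching y values: 7, 16 (2 points).
  x = 7: rhs = 20, matching y values: none (0 points).
  x = 8: rhs = 10, matching y values: none (0 points).
  x = 9: rhs = 2, matching y values: 5, 18 (2 points).
  x = 10: rhs = 2, matching y values: 5, 18 (2 points).
  x = 11: rhs = 16, matching y values: 4, 19 (2 points).
  x = 12: rhs = 4, matching y values: 2, 21 (2 points).
  x = 13: rhs = 18, matching y values: 8, 15 (2 points).
  x = 14: rhs = 18, matching y values: 8, 15 (2 points).
  x = 15: rhs = 10, matching y values: none (0 points).
  x = 16: rhs = 0, matching y values: 0 (1 points).
  x = 17: rhs = 17, matching y values: none (0 points).
  x = 18: rhs = 21, matching y values: none (0 points).
  x = 19: rhs = 18, matching y values: 8, 15 (2 points).
  x = 20: rhs = 14, matching y values: none (0 points).
  x = 21: rhs = 15, matching y values: none (0 points).
  x = 22: rhs = 4, matching y values: 2, 21 (2 points).
Total affine count: 25.
Full point count |E(F_23)| = 25 + 1 = 26.
Hasse bound: |26 − (23+1)| = |2| = 2 ≤ 2√23 ≈ 9.5917 ✓.


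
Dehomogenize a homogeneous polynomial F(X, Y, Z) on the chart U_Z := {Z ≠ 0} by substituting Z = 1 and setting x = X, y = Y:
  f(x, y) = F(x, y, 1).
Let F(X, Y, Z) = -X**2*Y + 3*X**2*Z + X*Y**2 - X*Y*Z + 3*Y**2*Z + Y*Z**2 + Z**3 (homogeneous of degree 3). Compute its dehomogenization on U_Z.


f(x, y) = -x**2*y + 3*x**2 + x*y**2 - x*y + 3*y**2 + y + 1

On U_Z we set Z = 1. Each monomial c·X^i·Y^j·Z^k in F becomes c·x^i·y^j·1^k = c·x^i·y^j.
Substituting Z = 1: F(X, Y, 1) = -x**2*y + 3*x**2 + x*y**2 - x*y + 3*y**2 + y + 1.
Note: deg(f) ≤ deg(F) = 3; strict inequality happens when F is divisible by Z (lost terms).


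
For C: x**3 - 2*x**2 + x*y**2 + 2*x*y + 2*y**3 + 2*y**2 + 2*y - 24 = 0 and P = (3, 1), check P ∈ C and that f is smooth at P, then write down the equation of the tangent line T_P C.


Tangent line at P: 18*x + 24*y - 78 = 0.

Step 1: f(3, 1) = 0, so P lies on C.
Step 2: partial derivatives
  f_x(x, y) = 3*x**2 - 4*x + y**2 + 2*y, f_y(x, y) = 2*x*y + 2*x + 6*y**2 + 4*y + 2.
  f_x(P) = 18, f_y(P) = 24 (gradient nonzero, so P is smooth).
Step 3: tangent line at P: 18·(x − 3) + 24·(y − 1) = 0.
Expanding: 18*x + 24*y - 78 = 0.


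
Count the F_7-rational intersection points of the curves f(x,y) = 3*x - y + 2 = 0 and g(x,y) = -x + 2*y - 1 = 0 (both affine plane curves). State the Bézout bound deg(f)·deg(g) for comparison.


Common zeros: {(5, 3)}; count = 1; Bézout bound = 1.

deg(f) = 1, deg(g) = 1, so Bézout bound = 1.
Scan x ∈ F_7. For each x, list the y ∈ F_7 with f(x, y) ≡ 0 and those with g(x, y) ≡ 0 (mod 7); the common zeros in that column are the intersection.
  x = 0: f ≡ 0 at y ∈ {2}; g ≡ 0 at y ∈ {4}; common: ∅.
  x = 1: f ≡ 0 at y ∈ {5}; g ≡ 0 at y ∈ {1}; common: ∅.
  x = 2: f ≡ 0 at y ∈ {1}; g ≡ 0 at y ∈ {5}; common: ∅.
  x = 3: f ≡ 0 at y ∈ {4}; g ≡ 0 at y ∈ {2}; common: ∅.
  x = 4: f ≡ 0 at y ∈ {0}; g ≡ 0 at y ∈ {6}; common: ∅.
  x = 5: f ≡ 0 at y ∈ {3}; g ≡ 0 at y ∈ {3}; common: {3}.
  x = 6: f ≡ 0 at y ∈ {6}; g ≡ 0 at y ∈ {0}; common: ∅.
Collecting: common zeros = {(5, 3)}, so the count is 1.
Comparison with the Bézout bound: 1 ≤ 1 = deg(f)·deg(g), as expected for curves with no common component (the bound is attained).


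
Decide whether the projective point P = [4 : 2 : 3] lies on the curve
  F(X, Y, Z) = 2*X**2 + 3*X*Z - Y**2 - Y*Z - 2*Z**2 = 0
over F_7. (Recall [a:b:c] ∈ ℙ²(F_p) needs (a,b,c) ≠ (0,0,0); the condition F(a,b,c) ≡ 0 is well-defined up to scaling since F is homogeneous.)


F(4,2,3) ≡ 5 (mod 7); P is NOT on the curve.

Evaluate F(4, 2, 3) term-by-term (mod 7).
  2*X**2 ↦ 2·16·1·1 = 32
  3*X*Z ↦ 3·4·1·3 = 36
  -Y**2 ↦ -1·1·4·1 = -4
  -Y*Z ↦ -1·1·2·3 = -6
  -2*Z**2 ↦ -2·1·1·9 = -18
Sum: F(4, 2, 3) = (32) + (36) + (-4) + (-6) + (-18) = 40.
Reducing mod 7: 40 ≡ 5 (mod 7).
Since F(a, b, c) ≡ 5 ≠ 0 (mod 7), P does NOT lie on the curve.


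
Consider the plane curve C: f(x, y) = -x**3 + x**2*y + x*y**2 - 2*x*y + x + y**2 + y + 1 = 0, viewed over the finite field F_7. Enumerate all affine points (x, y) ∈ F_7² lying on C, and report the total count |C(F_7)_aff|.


Affine F_7-points: {(0, 2), (0, 4), (4, 2), (4, 6), (5, 0), (5, 2), (6, 5)}; count = 7.

For each of the 49 pairs (x, y) ∈ F_7², evaluate f(x, y) mod 7. Record the zeros.
  x = 0: [0↦1, 1↦3, 2↦0, 3↦6, 4↦0, 5↦3, 6↦1]  zeros at y ∈ {2, 4}
  x = 1: [0↦1, 1↦3, 2↦2, 3↦5, 4↦5, 5↦2, 6↦3]  zeros at y ∈ ∅
  x = 2: [0↦2, 1↦6, 2↦2, 3↦4, 4↦5, 5↦5, 6↦4]  zeros at y ∈ ∅
  x = 3: [0↦5, 1↦6, 2↦1, 3↦4, 4↦1, 5↦6, 6↦5]  zeros at y ∈ ∅
  x = 4: [0↦4, 1↦4, 2↦0, 3↦6, 4↦1, 5↦6, 6↦0]  zeros at y ∈ {2, 6}
  x = 5: [0↦0, 1↦1, 2↦0, 3↦4, 4↦6, 5↦6, 6↦4]  zeros at y ∈ {0, 2}
  x = 6: [0↦1, 1↦5, 2↦2, 3↦6, 4↦3, 5↦0, 6↦4]  zeros at y ∈ {5}
Collecting zeros: affine points = {(0, 2), (0, 4), (4, 2), (4, 6), (5, 0), (5, 2), (6, 5)}.
Total count |C(F_7)_aff| = 7.


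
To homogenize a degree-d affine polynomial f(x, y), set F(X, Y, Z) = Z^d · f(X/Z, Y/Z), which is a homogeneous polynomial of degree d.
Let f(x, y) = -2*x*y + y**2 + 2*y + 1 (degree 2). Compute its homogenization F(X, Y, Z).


F(X, Y, Z) = -2*X*Y + Y**2 + 2*Y*Z + Z**2

deg(f) = 2.
Substitute x = X/Z, y = Y/Z into f, then multiply by Z^2.
  monomial -2·x^1·y^1 ↦ -2·X^1·Y^1·Z^0.
  monomial 1·x^0·y^2 ↦ 1·X^0·Y^2·Z^0.
  monomial 2·x^0·y^1 ↦ 2·X^0·Y^1·Z^1.
  monomial 1·x^0·y^0 ↦ 1·X^0·Y^0·Z^2.
Collecting: F(X, Y, Z) = -2*X*Y + Y**2 + 2*Y*Z + Z**2.


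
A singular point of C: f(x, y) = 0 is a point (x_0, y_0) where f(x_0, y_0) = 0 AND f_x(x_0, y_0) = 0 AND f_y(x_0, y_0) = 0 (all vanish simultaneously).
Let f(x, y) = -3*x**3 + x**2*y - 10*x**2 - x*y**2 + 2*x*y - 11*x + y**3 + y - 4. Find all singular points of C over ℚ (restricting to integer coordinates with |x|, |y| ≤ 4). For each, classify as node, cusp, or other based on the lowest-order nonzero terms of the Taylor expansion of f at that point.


Singular points: {(-1, 0)}; classification: node.

Compute partial derivatives:
  f_x = -9*x**2 + 2*x*y - 20*x - y**2 + 2*y - 11.
  f_y = x**2 - 2*x*y + 2*x + 3*y**2 + 1.
Scan x_0 ∈ {−4, ..., 4}. For each x_0, f_y(x_0, y) is a polynomial in y; find its integer roots y ∈ {−4, ..., 4}, then test f_x and f at those candidates.
  x = -4: f_y(-4, y) = 3*y**2 + 8*y + 9; no integer root y with |y| ≤ 4.
  x = -3: f_y(-3, y) = 3*y**2 + 6*y + 4; no integer root y with |y| ≤ 4.
  x = -2: f_y(-2, y) = 3*y**2 + 4*y + 1; vanishes at y ∈ {-1}. (-2, -1): f_x = -6 ≠ 0.
  x = -1: f_y(-1, y) = 3*y**2 + 2*y; vanishes at y ∈ {0}. (-1, 0): f_x = 0, f = 0 — SINGULAR.
  x = 0: f_y(0, y) = 3*y**2 + 1; no integer root y with |y| ≤ 4.
  x = 1: f_y(1, y) = 3*y**2 - 2*y + 4; no integer root y with |y| ≤ 4.
  x = 2: f_y(2, y) = 3*y**2 - 4*y + 9; no integer root y with |y| ≤ 4.
  x = 3: f_y(3, y) = 3*y**2 - 6*y + 16; no integer root y with |y| ≤ 4.
  x = 4: f_y(4, y) = 3*y**2 - 8*y + 25; no integer root y with |y| ≤ 4.
Only singular point on the grid: (-1, 0).
Classify: substitute x = -1 + u, y = 0 + v and expand: f = -3*u**3 + u**2*v - u**2 - u*v**2 + v**3 + v**2.
No constant or linear terms (consistent with a singular point). Quadratic part: -u**2 + v**2. Cubic part: -3*u**3 + u**2*v - u*v**2 + v**3.
The quadratic part v**2 - u**2 = (v − u)(v + u) splits into two distinct linear factors, so there are two distinct tangent lines y − 0 = ±(x − -1) — this is a node (ordinary double point).
Classification: node.


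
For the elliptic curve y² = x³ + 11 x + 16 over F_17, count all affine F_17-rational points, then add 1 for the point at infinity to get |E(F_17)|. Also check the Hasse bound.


Affine points = {(0, 4), (0, 13), (3, 5), (3, 12), (5, 3), (5, 14), (6, 3), (6, 14), (8, 2), (8, 15), (10, 2), (10, 15), (16, 2), (16, 15)}; affine count = 14; |E(F_17)| = 15.

Discriminant check: Δ ∝ 4a³ + 27b² = 4·11³ + 27·16² = 4·1331 + 27·256 ≡ 13 (mod 17). Nonzero ⇒ E is nonsingular.
For each x ∈ F_17, compute rhs = x³ + 11·x + 16 mod 17, then count y ∈ F_17 with y² ≡ rhs.
  x = 0: rhs = 16, matching y values: 4, 13 (2 points).
  x = 1: rhs = 11, matching y values: none (0 points).
  x = 2: rhs = 12, matching y values: none (0 points).
  x = 3: rhs = 8, matching y values: 5, 12 (2 points).
  x = 4: rhs = 5, matching y values: none (0 points).
  x = 5: rhs = 9, matching y values: 3, 14 (2 points).
  x = 6: rhs = 9, matching y values: 3, 14 (2 points).
  x = 7: rhs = 11, matching y values: none (0 points).
  x = 8: rhs = 4, matching y values: 2, 15 (2 points).
  x = 9: rhs = 11, matching y values: none (0 points).
  x = 10: rhs = 4, matching y values: 2, 15 (2 points).
  x = 11: rhs = 6, matching y values: none (0 points).
  x = 12: rhs = 6, matching y values: none (0 points).
  x = 13: rhs = 10, matching y values: none (0 points).
  x = 14: rhs = 7, matching y values: none (0 points).
  x = 15: rhs = 3, matching y values: none (0 points).
  x = 16: rhs = 4, matching y values: 2, 15 (2 points).
Total affine count: 14.
Full point count |E(F_17)| = 14 + 1 = 15.
Hasse bound: |15 − (17+1)| = |-3| = 3 ≤ 2√17 ≈ 8.2462 ✓.


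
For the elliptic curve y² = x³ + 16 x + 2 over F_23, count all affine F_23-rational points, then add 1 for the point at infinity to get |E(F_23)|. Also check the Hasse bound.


Affine points = {(0, 5), (0, 18), (3, 10), (3, 13), (5, 0), (9, 1), (9, 22), (10, 9), (10, 14), (12, 6), (12, 17), (14, 7), (14, 16), (15, 11), (15, 12), (17, 9), (17, 14), (18, 2), (18, 21), (19, 9), (19, 14), (21, 10), (21, 13), (22, 10), (22, 13)}; affine count = 25; |E(F_23)| = 26.

Discriminant check: Δ ∝ 4a³ + 27b² = 4·16³ + 27·2² = 4·4096 + 27·4 ≡ 1 (mod 23). Nonzero ⇒ E is nonsingular.
For each x ∈ F_23, compute rhs = x³ + 16·x + 2 mod 23, then count y ∈ F_23 with y² ≡ rhs.
  x = 0: rhs = 2, matching y values: 5, 18 (2 points).
  x = 1: rhs = 19, matching y values: none (0 points).
  x = 2: rhs = 19, matching y values: none (0 points).
  x = 3: rhs = 8, matching y values: 10, 13 (2 points).
  x = 4: rhs = 15, matching y values: none (0 points).
  x = 5: rhs = 0, matching y values: 0 (1 points).
  x = 6: rhs = 15, matching y values: none (0 points).
  x = 7: rhs = 20, matching y values: none (0 points).
  x = 8: rhs = 21, matching y values: none (0 points).
  x = 9: rhs = 1, matching y values: 1, 22 (2 points).
  x = 10: rhs = 12, matching y values: 9, 14 (2 points).
  x = 11: rhs = 14, matching y values: none (0 points).
  x = 12: rhs = 13, matching y values: 6, 17 (2 points).
  x = 13: rhs = 15, matching y values: none (0 points).
  x = 14: rhs = 3, matching y values: 7, 16 (2 points).
  x = 15: rhs = 6, matching y values: 11, 12 (2 points).
  x = 16: rhs = 7, matching y values: none (0 points).
  x = 17: rhs = 12, matching y values: 9, 14 (2 points).
  x = 18: rhs = 4, matching y values: 2, 21 (2 points).
  x = 19: rhs = 12, matching y values: 9, 14 (2 points).
  x = 20: rhs = 19, matching y values: none (0 points).
  x = 21: rhs = 8, matching y values: 10, 13 (2 points).
  x = 22: rhs = 8, matching y values: 10, 13 (2 points).
Total affine count: 25.
Full point count |E(F_23)| = 25 + 1 = 26.
Hasse bound: |26 − (23+1)| = |2| = 2 ≤ 2√23 ≈ 9.5917 ✓.


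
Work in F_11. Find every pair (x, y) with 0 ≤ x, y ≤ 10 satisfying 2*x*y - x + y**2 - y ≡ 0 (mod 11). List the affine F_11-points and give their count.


Affine F_11-points: {(0, 0), (0, 1), (1, 3), (1, 7), (3, 2), (3, 4), (8, 8), (8, 10), (10, 5), (10, 9)}; count = 10.

For each of the 121 pairs (x, y) ∈ F_11², evaluate f(x, y) mod 11. Record the zeros.
  x = 0: [0↦0, 1↦0, 2↦2, 3↦6, 4↦1, 5↦9, 6↦8, 7↦9, 8↦1, 9↦6, 10↦2]  zeros at y ∈ {0, 1}
  x = 1: [0↦10, 1↦1, 2↦5, 3↦0, 4↦8, 5↦7, 6↦8, 7↦0, 8↦5, 9↦1, 10↦10]  zeros at y ∈ {3, 7}
  x = 2: [0↦9, 1↦2, 2↦8, 3↦5, 4↦4, 5↦5, 6↦8, 7↦2, 8↦9, 9↦7, 10↦7]  zeros at y ∈ ∅
  x = 3: [0↦8, 1↦3, 2↦0, 3↦10, 4↦0, 5↦3, 6↦8, 7↦4, 8↦2, 9↦2, 10↦4]  zeros at y ∈ {2, 4}
  x = 4: [0↦7, 1↦4, 2↦3, 3↦4, 4↦7, 5↦1, 6↦8, 7↦6, 8↦6, 9↦8, 10↦1]  zeros at y ∈ ∅
  x = 5: [0↦6, 1↦5, 2↦6, 3↦9, 4↦3, 5↦10, 6↦8, 7↦8, 8↦10, 9↦3, 10↦9]  zeros at y ∈ ∅
  x = 6: [0↦5, 1↦6, 2↦9, 3↦3, 4↦10, 5↦8, 6↦8, 7↦10, 8↦3, 9↦9, 10↦6]  zeros at y ∈ ∅
  x = 7: [0↦4, 1↦7, 2↦1, 3↦8, 4↦6, 5↦6, 6↦8, 7↦1, 8↦7, 9↦4, 10↦3]  zeros at y ∈ ∅
  x = 8: [0↦3, 1↦8, 2↦4, 3↦2, 4↦2, 5↦4, 6↦8, 7↦3, 8↦0, 9↦10, 10↦0]  zeros at y ∈ {8, 10}
  x = 9: [0↦2, 1↦9, 2↦7, 3↦7, 4↦9, 5↦2, 6↦8, 7↦5, 8↦4, 9↦5, 10↦8]  zeros at y ∈ ∅
  x = 10: [0↦1, 1↦10, 2↦10, 3↦1, 4↦5, 5↦0, 6↦8, 7↦7, 8↦8, 9↦0, 10↦5]  zeros at y ∈ {5, 9}
Collecting zeros: affine points = {(0, 0), (0, 1), (1, 3), (1, 7), (3, 2), (3, 4), (8, 8), (8, 10), (10, 5), (10, 9)}.
Total count |C(F_11)_aff| = 10.


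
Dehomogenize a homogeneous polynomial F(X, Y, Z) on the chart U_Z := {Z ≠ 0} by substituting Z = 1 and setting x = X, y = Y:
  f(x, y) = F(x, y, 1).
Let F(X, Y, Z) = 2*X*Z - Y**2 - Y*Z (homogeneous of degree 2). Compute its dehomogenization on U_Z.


f(x, y) = 2*x - y**2 - y

On U_Z we set Z = 1. Each monomial c·X^i·Y^j·Z^k in F becomes c·x^i·y^j·1^k = c·x^i·y^j.
Substituting Z = 1: F(X, Y, 1) = 2*x - y**2 - y.
Note: deg(f) ≤ deg(F) = 2; strict inequality happens when F is divisible by Z (lost terms).
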